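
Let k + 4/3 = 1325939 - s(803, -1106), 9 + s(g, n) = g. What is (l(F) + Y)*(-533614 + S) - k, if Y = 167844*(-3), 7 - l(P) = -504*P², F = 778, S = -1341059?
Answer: -1712849042872040/3 ≈ -5.7095e+14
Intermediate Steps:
l(P) = 7 + 504*P² (l(P) = 7 - (-504)*P² = 7 + 504*P²)
s(g, n) = -9 + g
Y = -503532
k = 3975431/3 (k = -4/3 + (1325939 - (-9 + 803)) = -4/3 + (1325939 - 1*794) = -4/3 + (1325939 - 794) = -4/3 + 1325145 = 3975431/3 ≈ 1.3251e+6)
(l(F) + Y)*(-533614 + S) - k = ((7 + 504*778²) - 503532)*(-533614 - 1341059) - 1*3975431/3 = ((7 + 504*605284) - 503532)*(-1874673) - 3975431/3 = ((7 + 305063136) - 503532)*(-1874673) - 3975431/3 = (305063143 - 503532)*(-1874673) - 3975431/3 = 304559611*(-1874673) - 3975431/3 = -570949679632203 - 3975431/3 = -1712849042872040/3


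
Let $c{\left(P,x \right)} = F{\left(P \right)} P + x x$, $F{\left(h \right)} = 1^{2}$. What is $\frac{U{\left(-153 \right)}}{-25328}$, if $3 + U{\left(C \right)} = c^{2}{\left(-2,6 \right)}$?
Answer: $- \frac{1153}{25328} \approx -0.045523$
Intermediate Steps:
$F{\left(h \right)} = 1$
$c{\left(P,x \right)} = P + x^{2}$ ($c{\left(P,x \right)} = 1 P + x x = P + x^{2}$)
$U{\left(C \right)} = 1153$ ($U{\left(C \right)} = -3 + \left(-2 + 6^{2}\right)^{2} = -3 + \left(-2 + 36\right)^{2} = -3 + 34^{2} = -3 + 1156 = 1153$)
$\frac{U{\left(-153 \right)}}{-25328} = \frac{1153}{-25328} = 1153 \left(- \frac{1}{25328}\right) = - \frac{1153}{25328}$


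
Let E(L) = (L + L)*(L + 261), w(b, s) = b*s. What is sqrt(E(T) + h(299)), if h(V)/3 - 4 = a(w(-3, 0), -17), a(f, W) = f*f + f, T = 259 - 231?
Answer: 2*sqrt(4049) ≈ 127.26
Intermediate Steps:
T = 28
E(L) = 2*L*(261 + L) (E(L) = (2*L)*(261 + L) = 2*L*(261 + L))
a(f, W) = f + f**2 (a(f, W) = f**2 + f = f + f**2)
h(V) = 12 (h(V) = 12 + 3*((-3*0)*(1 - 3*0)) = 12 + 3*(0*(1 + 0)) = 12 + 3*(0*1) = 12 + 3*0 = 12 + 0 = 12)
sqrt(E(T) + h(299)) = sqrt(2*28*(261 + 28) + 12) = sqrt(2*28*289 + 12) = sqrt(16184 + 12) = sqrt(16196) = 2*sqrt(4049)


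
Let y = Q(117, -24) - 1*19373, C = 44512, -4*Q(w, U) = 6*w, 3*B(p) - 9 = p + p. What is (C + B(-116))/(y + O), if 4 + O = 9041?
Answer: -266626/63069 ≈ -4.2275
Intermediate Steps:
O = 9037 (O = -4 + 9041 = 9037)
B(p) = 3 + 2*p/3 (B(p) = 3 + (p + p)/3 = 3 + (2*p)/3 = 3 + 2*p/3)
Q(w, U) = -3*w/2
y = -39097/2 (y = -3/2*117 - 1*19373 = -351/2 - 19373 = -39097/2 ≈ -19549.)
(C + B(-116))/(y + O) = (44512 + (3 + (⅔)*(-116)))/(-39097/2 + 9037) = (44512 + (3 - 232/3))/(-21023/2) = (44512 - 223/3)*(-2/21023) = (133313/3)*(-2/21023) = -266626/63069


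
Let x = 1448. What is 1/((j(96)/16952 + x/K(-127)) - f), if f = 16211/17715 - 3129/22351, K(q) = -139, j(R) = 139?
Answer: -133283325210360/1490663770614829 ≈ -0.089412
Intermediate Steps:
f = 43843118/56563995 (f = 16211*(1/17715) - 3129*1/22351 = 16211/17715 - 447/3193 = 43843118/56563995 ≈ 0.77511)
1/((j(96)/16952 + x/K(-127)) - f) = 1/((139/16952 + 1448/(-139)) - 1*43843118/56563995) = 1/((139*(1/16952) + 1448*(-1/139)) - 43843118/56563995) = 1/((139/16952 - 1448/139) - 43843118/56563995) = 1/(-24527175/2356328 - 43843118/56563995) = 1/(-1490663770614829/133283325210360) = -133283325210360/1490663770614829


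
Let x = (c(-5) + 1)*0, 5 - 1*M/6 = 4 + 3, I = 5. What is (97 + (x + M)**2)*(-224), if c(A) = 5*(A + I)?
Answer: -53984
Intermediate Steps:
M = -12 (M = 30 - 6*(4 + 3) = 30 - 6*7 = 30 - 42 = -12)
c(A) = 25 + 5*A (c(A) = 5*(A + 5) = 5*(5 + A) = 25 + 5*A)
x = 0 (x = ((25 + 5*(-5)) + 1)*0 = ((25 - 25) + 1)*0 = (0 + 1)*0 = 1*0 = 0)
(97 + (x + M)**2)*(-224) = (97 + (0 - 12)**2)*(-224) = (97 + (-12)**2)*(-224) = (97 + 144)*(-224) = 241*(-224) = -53984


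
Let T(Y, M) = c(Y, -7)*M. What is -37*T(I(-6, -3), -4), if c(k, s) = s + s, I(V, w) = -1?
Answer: -2072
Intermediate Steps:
c(k, s) = 2*s
T(Y, M) = -14*M (T(Y, M) = (2*(-7))*M = -14*M)
-37*T(I(-6, -3), -4) = -(-518)*(-4) = -37*56 = -2072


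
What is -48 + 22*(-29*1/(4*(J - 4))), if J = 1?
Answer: 31/6 ≈ 5.1667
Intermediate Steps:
-48 + 22*(-29*1/(4*(J - 4))) = -48 + 22*(-29*1/(4*(1 - 4))) = -48 + 22*(-29/(4*(-3))) = -48 + 22*(-29/(-12)) = -48 + 22*(-29*(-1/12)) = -48 + 22*(29/12) = -48 + 319/6 = 31/6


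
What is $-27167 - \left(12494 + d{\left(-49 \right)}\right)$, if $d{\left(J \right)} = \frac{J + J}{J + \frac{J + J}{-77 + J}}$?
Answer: $- \frac{1229554}{31} \approx -39663.0$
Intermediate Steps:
$d{\left(J \right)} = \frac{2 J}{J + \frac{2 J}{-77 + J}}$
$-27167 - \left(12494 + d{\left(-49 \right)}\right) = -27167 - \left(12494 + \frac{2 \left(-77 - 49\right)}{-75 - 49}\right) = -27167 - \left(12494 + 2 \frac{1}{-124} \left(-126\right)\right) = -27167 - \left(12494 + 2 \left(- \frac{1}{124}\right) \left(-126\right)\right) = -27167 - \frac{387377}{31} = - \frac{1229554}{31}$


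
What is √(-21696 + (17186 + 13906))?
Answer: 18*√29 ≈ 96.933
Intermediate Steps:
√(-21696 + (17186 + 13906)) = √(-21696 + 31092) = √9396 = 18*√29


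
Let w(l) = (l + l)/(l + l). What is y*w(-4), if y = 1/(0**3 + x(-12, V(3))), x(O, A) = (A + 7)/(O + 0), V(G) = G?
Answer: -6/5 ≈ -1.2000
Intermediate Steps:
x(O, A) = (7 + A)/O
w(l) = 1 (w(l) = (2*l)/((2*l)) = (2*l)*(1/(2*l)) = 1)
y = -6/5 (y = 1/(0**3 + (7 + 3)/(-12)) = 1/(0 - 1/12*10) = 1/(0 - 5/6) = 1/(-5/6) = -6/5 ≈ -1.2000)
y*w(-4) = -6/5*1 = -6/5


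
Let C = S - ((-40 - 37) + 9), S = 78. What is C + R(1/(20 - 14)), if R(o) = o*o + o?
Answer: 5263/36 ≈ 146.19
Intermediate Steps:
R(o) = o + o² (R(o) = o² + o = o + o²)
C = 146 (C = 78 - ((-40 - 37) + 9) = 78 - (-77 + 9) = 78 - 1*(-68) = 78 + 68 = 146)
C + R(1/(20 - 14)) = 146 + (1 + 1/(20 - 14))/(20 - 14) = 146 + (1 + 1/6)/6 = 146 + (1 + ⅙)/6 = 146 + (⅙)*(7/6) = 146 + 7/36 = 5263/36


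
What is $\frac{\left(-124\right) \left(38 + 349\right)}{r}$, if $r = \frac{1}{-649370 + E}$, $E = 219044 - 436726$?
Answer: $41608091376$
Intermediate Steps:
$E = -217682$ ($E = 219044 - 436726 = -217682$)
$r = - \frac{1}{867052}$ ($r = \frac{1}{-649370 - 217682} = \frac{1}{-867052} = - \frac{1}{867052} \approx -1.1533 \cdot 10^{-6}$)
$\frac{\left(-124\right) \left(38 + 349\right)}{r} = \frac{\left(-124\right) \left(38 + 349\right)}{- \frac{1}{867052}} = \left(-124\right) 387 \left(-867052\right) = \left(-47988\right) \left(-867052\right) = 41608091376$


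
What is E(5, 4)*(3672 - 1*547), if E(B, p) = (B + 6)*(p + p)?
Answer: 275000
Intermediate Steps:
E(B, p) = 2*p*(6 + B) (E(B, p) = (6 + B)*(2*p) = 2*p*(6 + B))
E(5, 4)*(3672 - 1*547) = (2*4*(6 + 5))*(3672 - 1*547) = (2*4*11)*(3672 - 547) = 88*3125 = 275000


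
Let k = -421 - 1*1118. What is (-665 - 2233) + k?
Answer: -4437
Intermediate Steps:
k = -1539 (k = -421 - 1118 = -1539)
(-665 - 2233) + k = (-665 - 2233) - 1539 = -2898 - 1539 = -4437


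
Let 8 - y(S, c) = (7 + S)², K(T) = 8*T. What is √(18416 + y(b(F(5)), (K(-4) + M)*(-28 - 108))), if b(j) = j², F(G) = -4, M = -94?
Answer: √17895 ≈ 133.77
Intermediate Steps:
y(S, c) = 8 - (7 + S)²
√(18416 + y(b(F(5)), (K(-4) + M)*(-28 - 108))) = √(18416 + (8 - (7 + (-4)²)²)) = √(18416 + (8 - (7 + 16)²)) = √(18416 + (8 - 1*23²)) = √(18416 + (8 - 1*529)) = √(18416 + (8 - 529)) = √(18416 - 521) = √17895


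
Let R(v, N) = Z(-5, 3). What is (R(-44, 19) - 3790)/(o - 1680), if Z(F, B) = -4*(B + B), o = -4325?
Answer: 3814/6005 ≈ 0.63514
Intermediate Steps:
Z(F, B) = -8*B
R(v, N) = -24 (R(v, N) = -8*3 = -24)
(R(-44, 19) - 3790)/(o - 1680) = (-24 - 3790)/(-4325 - 1680) = -3814/(-6005) = -3814*(-1/6005) = 3814/6005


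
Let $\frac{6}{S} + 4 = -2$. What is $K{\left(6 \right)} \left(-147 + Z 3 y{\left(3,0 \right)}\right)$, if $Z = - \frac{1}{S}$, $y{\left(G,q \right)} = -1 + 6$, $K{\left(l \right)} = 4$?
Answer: $-528$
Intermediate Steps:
$y{\left(G,q \right)} = 5$
$S = -1$ ($S = \frac{6}{-4 - 2} = \frac{6}{-6} = 6 \left(- \frac{1}{6}\right) = -1$)
$Z = 1$ ($Z = - \frac{1}{-1} = \left(-1\right) \left(-1\right) = 1$)
$K{\left(6 \right)} \left(-147 + Z 3 y{\left(3,0 \right)}\right) = 4 \left(-147 + 1 \cdot 3 \cdot 5\right) = 4 \left(-147 + 3 \cdot 5\right) = 4 \left(-147 + 15\right) = 4 \left(-132\right) = -528$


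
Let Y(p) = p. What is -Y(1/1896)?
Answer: -1/1896 ≈ -0.00052743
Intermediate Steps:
-Y(1/1896) = -1/1896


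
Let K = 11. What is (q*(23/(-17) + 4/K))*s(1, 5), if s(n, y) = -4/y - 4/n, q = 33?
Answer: 2664/17 ≈ 156.71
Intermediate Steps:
s(n, y) = -4/n - 4/y
(q*(23/(-17) + 4/K))*s(1, 5) = (33*(23/(-17) + 4/11))*(-4/1 - 4/5) = (33*(23*(-1/17) + 4*(1/11)))*(-4*1 - 4*⅕) = (33*(-23/17 + 4/11))*(-4 - ⅘) = (33*(-185/187))*(-24/5) = -555/17*(-24/5) = 2664/17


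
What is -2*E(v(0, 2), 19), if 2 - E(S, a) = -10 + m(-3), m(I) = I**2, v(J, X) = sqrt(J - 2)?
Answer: -6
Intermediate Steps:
v(J, X) = sqrt(-2 + J)
E(S, a) = 3 (E(S, a) = 2 - (-10 + (-3)**2) = 2 - (-10 + 9) = 2 - 1*(-1) = 2 + 1 = 3)
-2*E(v(0, 2), 19) = -2*3 = -6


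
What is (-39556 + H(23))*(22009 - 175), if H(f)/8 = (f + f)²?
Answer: -494059752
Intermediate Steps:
H(f) = 32*f² (H(f) = 8*(f + f)² = 8*(2*f)² = 8*(4*f²) = 32*f²)
(-39556 + H(23))*(22009 - 175) = (-39556 + 32*23²)*(22009 - 175) = (-39556 + 32*529)*21834 = (-39556 + 16928)*21834 = -22628*21834 = -494059752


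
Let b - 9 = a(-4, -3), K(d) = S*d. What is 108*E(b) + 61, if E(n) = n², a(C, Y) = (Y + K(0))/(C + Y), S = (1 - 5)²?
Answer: 473437/49 ≈ 9662.0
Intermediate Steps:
S = 16 (S = (-4)² = 16)
K(d) = 16*d
a(C, Y) = Y/(C + Y) (a(C, Y) = (Y + 16*0)/(C + Y) = (Y + 0)/(C + Y) = Y/(C + Y))
b = 66/7 (b = 9 - 3/(-4 - 3) = 9 - 3/(-7) = 9 - 3*(-⅐) = 9 + 3/7 = 66/7 ≈ 9.4286)
108*E(b) + 61 = 108*(66/7)² + 61 = 108*(4356/49) + 61 = 470448/49 + 61 = 473437/49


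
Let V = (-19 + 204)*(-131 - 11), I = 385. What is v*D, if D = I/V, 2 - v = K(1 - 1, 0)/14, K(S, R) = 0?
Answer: -77/2627 ≈ -0.029311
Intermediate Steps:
v = 2 (v = 2 - 0/14 = 2 - 1*0 = 2 + 0 = 2)
V = -26270 (V = 185*(-142) = -26270)
D = -77/5254 (D = 385/(-26270) = 385*(-1/26270) = -77/5254 ≈ -0.014656)
v*D = 2*(-77/5254) = -77/2627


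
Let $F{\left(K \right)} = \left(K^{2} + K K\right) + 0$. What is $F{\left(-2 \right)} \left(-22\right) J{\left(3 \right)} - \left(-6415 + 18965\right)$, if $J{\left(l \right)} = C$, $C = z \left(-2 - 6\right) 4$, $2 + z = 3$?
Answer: $-6918$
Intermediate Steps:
$z = 1$ ($z = -2 + 3 = 1$)
$C = -32$ ($C = 1 \left(-2 - 6\right) 4 = 1 \left(-8\right) 4 = \left(-8\right) 4 = -32$)
$J{\left(l \right)} = -32$
$F{\left(K \right)} = 2 K^{2}$ ($F{\left(K \right)} = \left(K^{2} + K^{2}\right) + 0 = 2 K^{2} + 0 = 2 K^{2}$)
$F{\left(-2 \right)} \left(-22\right) J{\left(3 \right)} - \left(-6415 + 18965\right) = 2 \left(-2\right)^{2} \left(-22\right) \left(-32\right) - \left(-6415 + 18965\right) = 2 \cdot 4 \left(-22\right) \left(-32\right) - 12550 = 8 \left(-22\right) \left(-32\right) - 12550 = \left(-176\right) \left(-32\right) - 12550 = 5632 - 12550 = -6918$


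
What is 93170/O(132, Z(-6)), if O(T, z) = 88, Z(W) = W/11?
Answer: 4235/4 ≈ 1058.8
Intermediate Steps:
Z(W) = W/11 (Z(W) = W*(1/11) = W/11)
93170/O(132, Z(-6)) = 93170/88 = 93170*(1/88) = 4235/4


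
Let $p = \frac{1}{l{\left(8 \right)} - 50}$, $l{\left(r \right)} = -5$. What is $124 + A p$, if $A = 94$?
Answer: $\frac{6726}{55} \approx 122.29$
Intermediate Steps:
$p = - \frac{1}{55}$ ($p = \frac{1}{-5 - 50} = \frac{1}{-55} = - \frac{1}{55} \approx -0.018182$)
$124 + A p = 124 + 94 \left(- \frac{1}{55}\right) = 124 - \frac{94}{55} = \frac{6726}{55}$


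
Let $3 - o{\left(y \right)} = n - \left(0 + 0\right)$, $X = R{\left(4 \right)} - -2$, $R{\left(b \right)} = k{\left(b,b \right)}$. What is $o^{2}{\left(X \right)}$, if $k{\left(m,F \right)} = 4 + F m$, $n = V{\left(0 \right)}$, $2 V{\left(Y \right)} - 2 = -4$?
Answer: $16$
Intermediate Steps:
$V{\left(Y \right)} = -1$ ($V{\left(Y \right)} = 1 + \frac{1}{2} \left(-4\right) = 1 - 2 = -1$)
$n = -1$
$R{\left(b \right)} = 4 + b^{2}$ ($R{\left(b \right)} = 4 + b b = 4 + b^{2}$)
$X = 22$ ($X = \left(4 + 4^{2}\right) - -2 = \left(4 + 16\right) + 2 = 20 + 2 = 22$)
$o{\left(y \right)} = 4$ ($o{\left(y \right)} = 3 - \left(-1 - \left(0 + 0\right)\right) = 3 - \left(-1 - 0\right) = 3 - \left(-1 + 0\right) = 3 - -1 = 3 + 1 = 4$)
$o^{2}{\left(X \right)} = 4^{2} = 16$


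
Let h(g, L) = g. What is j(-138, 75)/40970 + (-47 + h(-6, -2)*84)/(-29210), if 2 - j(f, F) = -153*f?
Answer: -11882141/23934674 ≈ -0.49644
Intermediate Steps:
j(f, F) = 2 + 153*f (j(f, F) = 2 - (-153)*f = 2 + 153*f)
j(-138, 75)/40970 + (-47 + h(-6, -2)*84)/(-29210) = (2 + 153*(-138))/40970 + (-47 - 6*84)/(-29210) = (2 - 21114)*(1/40970) + (-47 - 504)*(-1/29210) = -21112*1/40970 - 551*(-1/29210) = -10556/20485 + 551/29210 = -11882141/23934674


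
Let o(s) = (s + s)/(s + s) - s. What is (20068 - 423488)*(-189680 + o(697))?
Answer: 76801485920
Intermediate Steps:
o(s) = 1 - s (o(s) = (2*s)/((2*s)) - s = (2*s)*(1/(2*s)) - s = 1 - s)
(20068 - 423488)*(-189680 + o(697)) = (20068 - 423488)*(-189680 + (1 - 1*697)) = -403420*(-189680 + (1 - 697)) = -403420*(-189680 - 696) = -403420*(-190376) = 76801485920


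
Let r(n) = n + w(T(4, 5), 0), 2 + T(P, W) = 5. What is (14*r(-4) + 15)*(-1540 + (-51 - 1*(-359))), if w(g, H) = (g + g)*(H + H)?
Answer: 50512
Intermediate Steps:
T(P, W) = 3 (T(P, W) = -2 + 5 = 3)
w(g, H) = 4*H*g (w(g, H) = (2*g)*(2*H) = 4*H*g)
r(n) = n (r(n) = n + 4*0*3 = n + 0 = n)
(14*r(-4) + 15)*(-1540 + (-51 - 1*(-359))) = (14*(-4) + 15)*(-1540 + (-51 - 1*(-359))) = (-56 + 15)*(-1540 + (-51 + 359)) = -41*(-1540 + 308) = -41*(-1232) = 50512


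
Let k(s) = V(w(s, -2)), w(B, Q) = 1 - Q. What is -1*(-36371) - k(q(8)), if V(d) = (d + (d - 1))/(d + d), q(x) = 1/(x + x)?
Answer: 218221/6 ≈ 36370.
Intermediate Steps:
q(x) = 1/(2*x)
V(d) = (-1 + 2*d)/(2*d) (V(d) = (d + (-1 + d))/((2*d)) = (-1 + 2*d)*(1/(2*d)) = (-1 + 2*d)/(2*d))
k(s) = ⅚ (k(s) = (-½ + (1 - 1*(-2)))/(1 - 1*(-2)) = (-½ + (1 + 2))/(1 + 2) = (-½ + 3)/3 = (⅓)*(5/2) = ⅚)
-1*(-36371) - k(q(8)) = -1*(-36371) - 1*⅚ = 36371 - ⅚ = 218221/6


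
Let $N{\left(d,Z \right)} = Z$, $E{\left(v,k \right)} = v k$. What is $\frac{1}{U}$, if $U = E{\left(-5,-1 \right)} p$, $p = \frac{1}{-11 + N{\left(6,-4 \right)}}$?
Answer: $-3$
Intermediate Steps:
$E{\left(v,k \right)} = k v$
$p = - \frac{1}{15}$ ($p = \frac{1}{-11 - 4} = \frac{1}{-15} = - \frac{1}{15} \approx -0.066667$)
$U = - \frac{1}{3}$ ($U = \left(-1\right) \left(-5\right) \left(- \frac{1}{15}\right) = 5 \left(- \frac{1}{15}\right) = - \frac{1}{3} \approx -0.33333$)
$\frac{1}{U} = \frac{1}{- \frac{1}{3}} = -3$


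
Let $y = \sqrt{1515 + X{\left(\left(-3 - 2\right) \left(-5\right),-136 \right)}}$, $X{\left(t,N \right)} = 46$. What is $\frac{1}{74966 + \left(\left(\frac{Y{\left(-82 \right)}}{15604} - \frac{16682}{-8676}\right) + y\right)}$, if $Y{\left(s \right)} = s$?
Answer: $\frac{5367183598470851190}{402366465570271752526579} - \frac{71593073090361 \sqrt{1561}}{402366465570271752526579} \approx 1.3332 \cdot 10^{-5}$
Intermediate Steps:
$y = \sqrt{1561}$ ($y = \sqrt{1515 + 46} = \sqrt{1561} \approx 39.51$)
$\frac{1}{74966 + \left(\left(\frac{Y{\left(-82 \right)}}{15604} - \frac{16682}{-8676}\right) + y\right)} = \frac{1}{74966 + \left(\left(- \frac{82}{15604} - \frac{16682}{-8676}\right) + \sqrt{1561}\right)} = \frac{1}{74966 + \left(\left(\left(-82\right) \frac{1}{15604} - - \frac{8341}{4338}\right) + \sqrt{1561}\right)} = \frac{1}{74966 + \left(\left(- \frac{41}{7802} + \frac{8341}{4338}\right) + \sqrt{1561}\right)} = \frac{1}{74966 + \left(\frac{16224656}{8461269} + \sqrt{1561}\right)} = \frac{1}{\frac{634323716510}{8461269} + \sqrt{1561}}$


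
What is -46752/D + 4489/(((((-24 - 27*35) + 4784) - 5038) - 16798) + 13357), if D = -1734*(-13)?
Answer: -53207061/17522648 ≈ -3.0365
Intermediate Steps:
D = 22542
-46752/D + 4489/(((((-24 - 27*35) + 4784) - 5038) - 16798) + 13357) = -46752/22542 + 4489/(((((-24 - 27*35) + 4784) - 5038) - 16798) + 13357) = -46752*1/22542 + 4489/(((((-24 - 945) + 4784) - 5038) - 16798) + 13357) = -7792/3757 + 4489/((((-969 + 4784) - 5038) - 16798) + 13357) = -7792/3757 + 4489/(((3815 - 5038) - 16798) + 13357) = -7792/3757 + 4489/((-1223 - 16798) + 13357) = -7792/3757 + 4489/(-18021 + 13357) = -7792/3757 + 4489/(-4664) = -7792/3757 + 4489*(-1/4664) = -7792/3757 - 4489/4664 = -53207061/17522648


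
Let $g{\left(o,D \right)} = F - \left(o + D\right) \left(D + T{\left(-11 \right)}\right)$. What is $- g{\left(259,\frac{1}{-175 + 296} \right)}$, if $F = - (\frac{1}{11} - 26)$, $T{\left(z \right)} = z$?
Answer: $- \frac{42061535}{14641} \approx -2872.9$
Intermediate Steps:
$F = \frac{285}{11}$ ($F = - (\frac{1}{11} - 26) = \left(-1\right) \left(- \frac{285}{11}\right) = \frac{285}{11} \approx 25.909$)
$g{\left(o,D \right)} = \frac{285}{11} - \left(-11 + D\right) \left(D + o\right)$ ($g{\left(o,D \right)} = \frac{285}{11} - \left(o + D\right) \left(D - 11\right) = \frac{285}{11} - \left(D + o\right) \left(-11 + D\right) = \frac{285}{11} - \left(-11 + D\right) \left(D + o\right)$)
$- g{\left(259,\frac{1}{-175 + 296} \right)} = - (\frac{285}{11} - \left(\frac{1}{-175 + 296}\right)^{2} + \frac{11}{-175 + 296} + 11 \cdot 259 - \frac{1}{-175 + 296} \cdot 259) = - (\frac{285}{11} - \left(\frac{1}{121}\right)^{2} + \frac{11}{121} + 2849 - \frac{1}{121} \cdot 259) = - (\frac{285}{11} - \left(\frac{1}{121}\right)^{2} + 11 \cdot \frac{1}{121} + 2849 - \frac{1}{121} \cdot 259) = - (\frac{285}{11} - \frac{1}{14641} + \frac{1}{11} + 2849 - \frac{259}{121}) = \left(-1\right) \frac{42061535}{14641} = - \frac{42061535}{14641}$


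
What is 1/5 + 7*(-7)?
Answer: -244/5 ≈ -48.800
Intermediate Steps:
1/5 + 7*(-7) = ⅕ - 49 = -244/5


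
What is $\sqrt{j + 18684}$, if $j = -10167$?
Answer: $\sqrt{8517} \approx 92.288$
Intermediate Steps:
$\sqrt{j + 18684} = \sqrt{-10167 + 18684} = \sqrt{8517}$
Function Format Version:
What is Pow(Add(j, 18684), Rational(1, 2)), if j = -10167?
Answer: Pow(8517, Rational(1, 2)) ≈ 92.288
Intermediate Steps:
Pow(Add(j, 18684), Rational(1, 2)) = Pow(Add(-10167, 18684), Rational(1, 2)) = Pow(8517, Rational(1, 2))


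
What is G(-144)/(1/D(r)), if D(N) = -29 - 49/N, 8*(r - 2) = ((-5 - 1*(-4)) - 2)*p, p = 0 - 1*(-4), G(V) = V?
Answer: 18288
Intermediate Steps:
p = 4 (p = 0 + 4 = 4)
r = 1/2 (r = 2 + (((-5 - 1*(-4)) - 2)*4)/8 = 2 + (((-5 + 4) - 2)*4)/8 = 2 + ((-1 - 2)*4)/8 = 2 + (-3*4)/8 = 2 + (1/8)*(-12) = 2 - 3/2 = 1/2 ≈ 0.50000)
G(-144)/(1/D(r)) = -144/(1/(-29 - 49/1/2)) = -144/(1/(-29 - 49*2)) = -144/(1/(-29 - 98)) = -144/(1/(-127)) = -144/(-1/127) = -144*(-127) = 18288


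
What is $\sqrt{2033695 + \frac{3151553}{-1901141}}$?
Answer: $\frac{\sqrt{7350453300863258322}}{1901141} \approx 1426.1$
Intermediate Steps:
$\sqrt{2033695 + \frac{3151553}{-1901141}} = \sqrt{2033695 + 3151553 \left(- \frac{1}{1901141}\right)} = \sqrt{2033695 - \frac{3151553}{1901141}} = \sqrt{\frac{3866337794442}{1901141}} = \frac{\sqrt{7350453300863258322}}{1901141}$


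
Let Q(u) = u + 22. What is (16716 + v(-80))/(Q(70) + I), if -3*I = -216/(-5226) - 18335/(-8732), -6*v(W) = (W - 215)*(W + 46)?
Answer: 343262281076/2082853735 ≈ 164.80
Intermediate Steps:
v(W) = -(-215 + W)*(46 + W)/6 (v(W) = -(W - 215)*(W + 46)/6 = -(-215 + W)*(46 + W)/6)
I = -16284137/22816716 (I = -(-216/(-5226) - 18335/(-8732))/3 = -(-216*(-1/5226) - 18335*(-1/8732))/3 = -(36/871 + 18335/8732)/3 = -1/3*16284137/7605572 = -16284137/22816716 ≈ -0.71369)
Q(u) = 22 + u
(16716 + v(-80))/(Q(70) + I) = (16716 + (4945/3 - 1/6*(-80)**2 + (169/6)*(-80)))/((22 + 70) - 16284137/22816716) = (16716 + (4945/3 - 1/6*6400 - 6760/3))/(92 - 16284137/22816716) = (16716 + (4945/3 - 3200/3 - 6760/3))/(2082853735/22816716) = (16716 - 5015/3)*(22816716/2082853735) = (45133/3)*(22816716/2082853735) = 343262281076/2082853735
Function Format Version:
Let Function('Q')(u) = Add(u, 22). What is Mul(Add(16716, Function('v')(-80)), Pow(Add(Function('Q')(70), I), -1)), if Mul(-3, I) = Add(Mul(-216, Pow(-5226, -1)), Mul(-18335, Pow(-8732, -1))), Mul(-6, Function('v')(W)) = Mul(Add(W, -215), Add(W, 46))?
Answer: Rational(343262281076, 2082853735) ≈ 164.80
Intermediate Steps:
Function('v')(W) = Mul(Rational(-1, 6), Add(-215, W), Add(46, W)) (Function('v')(W) = Mul(Rational(-1, 6), Mul(Add(W, -215), Add(W, 46))) = Mul(Rational(-1, 6), Mul(Add(-215, W), Add(46, W))) = Mul(Rational(-1, 6), Add(-215, W), Add(46, W)))
I = Rational(-16284137, 22816716) (I = Mul(Rational(-1, 3), Add(Mul(-216, Pow(-5226, -1)), Mul(-18335, Pow(-8732, -1)))) = Mul(Rational(-1, 3), Add(Mul(-216, Rational(-1, 5226)), Mul(-18335, Rational(-1, 8732)))) = Mul(Rational(-1, 3), Add(Rational(36, 871), Rational(18335, 8732))) = Mul(Rational(-1, 3), Rational(16284137, 7605572)) = Rational(-16284137, 22816716) ≈ -0.71369)
Function('Q')(u) = Add(22, u)
Mul(Add(16716, Function('v')(-80)), Pow(Add(Function('Q')(70), I), -1)) = Mul(Add(16716, Add(Rational(4945, 3), Mul(Rational(-1, 6), Pow(-80, 2)), Mul(Rational(169, 6), -80))), Pow(Add(Add(22, 70), Rational(-16284137, 22816716)), -1)) = Mul(Add(16716, Add(Rational(4945, 3), Mul(Rational(-1, 6), 6400), Rational(-6760, 3))), Pow(Add(92, Rational(-16284137, 22816716)), -1)) = Mul(Add(16716, Add(Rational(4945, 3), Rational(-3200, 3), Rational(-6760, 3))), Pow(Rational(2082853735, 22816716), -1)) = Mul(Add(16716, Rational(-5015, 3)), Rational(22816716, 2082853735)) = Mul(Rational(45133, 3), Rational(22816716, 2082853735)) = Rational(343262281076, 2082853735)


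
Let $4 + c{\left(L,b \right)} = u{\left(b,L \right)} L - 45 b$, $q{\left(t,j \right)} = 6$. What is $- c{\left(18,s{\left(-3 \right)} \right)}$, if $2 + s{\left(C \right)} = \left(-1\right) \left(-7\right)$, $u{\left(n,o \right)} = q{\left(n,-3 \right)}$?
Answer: $121$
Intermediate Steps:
$u{\left(n,o \right)} = 6$
$s{\left(C \right)} = 5$ ($s{\left(C \right)} = -2 - -7 = -2 + 7 = 5$)
$c{\left(L,b \right)} = -4 - 45 b + 6 L$ ($c{\left(L,b \right)} = -4 + \left(6 L - 45 b\right) = -4 + \left(- 45 b + 6 L\right) = -4 - 45 b + 6 L$)
$- c{\left(18,s{\left(-3 \right)} \right)} = - (-4 - 225 + 6 \cdot 18) = - (-4 - 225 + 108) = \left(-1\right) \left(-121\right) = 121$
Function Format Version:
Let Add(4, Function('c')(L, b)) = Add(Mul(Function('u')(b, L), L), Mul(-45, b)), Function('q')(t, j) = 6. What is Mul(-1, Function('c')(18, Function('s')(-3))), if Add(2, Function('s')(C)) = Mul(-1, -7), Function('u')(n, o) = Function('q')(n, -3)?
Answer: 121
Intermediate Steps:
Function('u')(n, o) = 6
Function('s')(C) = 5 (Function('s')(C) = Add(-2, Mul(-1, -7)) = Add(-2, 7) = 5)
Function('c')(L, b) = Add(-4, Mul(-45, b), Mul(6, L)) (Function('c')(L, b) = Add(-4, Add(Mul(6, L), Mul(-45, b))) = Add(-4, Add(Mul(-45, b), Mul(6, L))) = Add(-4, Mul(-45, b), Mul(6, L)))
Mul(-1, Function('c')(18, Function('s')(-3))) = Mul(-1, Add(-4, Mul(-45, 5), Mul(6, 18))) = Mul(-1, Add(-4, -225, 108)) = Mul(-1, -121) = 121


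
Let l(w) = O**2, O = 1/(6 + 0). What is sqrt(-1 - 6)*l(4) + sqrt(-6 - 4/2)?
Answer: I*(sqrt(7) + 72*sqrt(2))/36 ≈ 2.9019*I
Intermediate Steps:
O = 1/6 ≈ 0.16667
l(w) = 1/36 (l(w) = (1/6)**2 = 1/36)
sqrt(-1 - 6)*l(4) + sqrt(-6 - 4/2) = sqrt(-1 - 6)*(1/36) + sqrt(-6 - 4/2) = sqrt(-7)*(1/36) + sqrt(-6 - 4*1/2) = (I*sqrt(7))*(1/36) + sqrt(-6 - 2) = I*sqrt(7)/36 + sqrt(-8) = I*sqrt(7)/36 + 2*I*sqrt(2) = 2*I*sqrt(2) + I*sqrt(7)/36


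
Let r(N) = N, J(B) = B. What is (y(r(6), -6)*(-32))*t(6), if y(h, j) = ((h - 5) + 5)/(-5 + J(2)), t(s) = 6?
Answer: 384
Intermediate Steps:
y(h, j) = -h/3 (y(h, j) = ((h - 5) + 5)/(-5 + 2) = ((-5 + h) + 5)/(-3) = h*(-1/3) = -h/3)
(y(r(6), -6)*(-32))*t(6) = (-1/3*6*(-32))*6 = -2*(-32)*6 = 64*6 = 384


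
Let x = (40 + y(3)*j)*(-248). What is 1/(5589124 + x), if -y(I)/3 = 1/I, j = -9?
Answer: 1/5576972 ≈ 1.7931e-7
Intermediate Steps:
y(I) = -3/I
x = -12152 (x = (40 - 3/3*(-9))*(-248) = (40 - 3*1/3*(-9))*(-248) = (40 - 1*(-9))*(-248) = (40 + 9)*(-248) = 49*(-248) = -12152)
1/(5589124 + x) = 1/(5589124 - 12152) = 1/5576972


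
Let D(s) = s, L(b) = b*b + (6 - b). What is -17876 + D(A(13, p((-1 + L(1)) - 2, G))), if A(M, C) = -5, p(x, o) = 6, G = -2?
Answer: -17881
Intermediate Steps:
L(b) = 6 + b² - b (L(b) = b² + (6 - b) = 6 + b² - b)
-17876 + D(A(13, p((-1 + L(1)) - 2, G))) = -17876 - 5 = -17881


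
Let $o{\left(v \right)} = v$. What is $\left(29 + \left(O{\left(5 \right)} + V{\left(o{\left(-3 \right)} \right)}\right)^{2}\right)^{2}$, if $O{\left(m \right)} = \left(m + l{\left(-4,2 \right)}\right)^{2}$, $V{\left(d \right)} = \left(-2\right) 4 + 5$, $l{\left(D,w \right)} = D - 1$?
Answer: $1444$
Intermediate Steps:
$l{\left(D,w \right)} = -1 + D$
$V{\left(d \right)} = -3$ ($V{\left(d \right)} = -8 + 5 = -3$)
$O{\left(m \right)} = \left(-5 + m\right)^{2}$ ($O{\left(m \right)} = \left(m - 5\right)^{2} = \left(-5 + m\right)^{2}$)
$\left(29 + \left(O{\left(5 \right)} + V{\left(o{\left(-3 \right)} \right)}\right)^{2}\right)^{2} = \left(29 + \left(\left(-5 + 5\right)^{2} - 3\right)^{2}\right)^{2} = \left(29 + \left(0^{2} - 3\right)^{2}\right)^{2} = \left(29 + \left(0 - 3\right)^{2}\right)^{2} = \left(29 + \left(-3\right)^{2}\right)^{2} = \left(29 + 9\right)^{2} = 38^{2} = 1444$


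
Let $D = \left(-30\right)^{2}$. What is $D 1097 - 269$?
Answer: $987031$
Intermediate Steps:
$D = 900$
$D 1097 - 269 = 900 \cdot 1097 - 269 = 987300 - 269 = 987031$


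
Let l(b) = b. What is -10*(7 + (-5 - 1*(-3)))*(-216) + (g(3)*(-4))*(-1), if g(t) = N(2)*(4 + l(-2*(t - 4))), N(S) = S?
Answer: 10848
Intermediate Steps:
g(t) = 24 - 4*t (g(t) = 2*(4 - 2*(t - 4)) = 2*(4 - 2*(-4 + t)) = 2*(4 + (8 - 2*t)) = 2*(12 - 2*t) = 24 - 4*t)
-10*(7 + (-5 - 1*(-3)))*(-216) + (g(3)*(-4))*(-1) = -10*(7 + (-5 - 1*(-3)))*(-216) + ((24 - 4*3)*(-4))*(-1) = -10*(7 + (-5 + 3))*(-216) + ((24 - 12)*(-4))*(-1) = -10*(7 - 2)*(-216) + (12*(-4))*(-1) = -10*5*(-216) - 48*(-1) = -50*(-216) + 48 = 10800 + 48 = 10848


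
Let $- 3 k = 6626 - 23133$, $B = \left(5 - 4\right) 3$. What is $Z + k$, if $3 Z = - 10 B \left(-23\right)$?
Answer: $\frac{17197}{3} \approx 5732.3$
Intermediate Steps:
$B = 3$ ($B = 1 \cdot 3 = 3$)
$Z = 230$ ($Z = \frac{\left(-10\right) 3 \left(-23\right)}{3} = \frac{\left(-30\right) \left(-23\right)}{3} = \frac{1}{3} \cdot 690 = 230$)
$k = \frac{16507}{3}$ ($k = - \frac{6626 - 23133}{3} = \left(- \frac{1}{3}\right) \left(-16507\right) = \frac{16507}{3} \approx 5502.3$)
$Z + k = 230 + \frac{16507}{3} = \frac{17197}{3}$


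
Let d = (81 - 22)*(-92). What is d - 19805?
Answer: -25233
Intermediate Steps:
d = -5428 (d = 59*(-92) = -5428)
d - 19805 = -5428 - 19805 = -25233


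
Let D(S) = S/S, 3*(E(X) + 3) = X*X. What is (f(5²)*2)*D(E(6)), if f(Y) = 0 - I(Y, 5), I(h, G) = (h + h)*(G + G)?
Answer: -1000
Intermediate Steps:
E(X) = -3 + X²/3 (E(X) = -3 + (X*X)/3 = -3 + X²/3)
I(h, G) = 4*G*h (I(h, G) = (2*h)*(2*G) = 4*G*h)
D(S) = 1
f(Y) = -20*Y (f(Y) = 0 - 4*5*Y = 0 - 20*Y = -20*Y)
(f(5²)*2)*D(E(6)) = (-20*5²*2)*1 = (-20*25*2)*1 = -500*2*1 = -1000*1 = -1000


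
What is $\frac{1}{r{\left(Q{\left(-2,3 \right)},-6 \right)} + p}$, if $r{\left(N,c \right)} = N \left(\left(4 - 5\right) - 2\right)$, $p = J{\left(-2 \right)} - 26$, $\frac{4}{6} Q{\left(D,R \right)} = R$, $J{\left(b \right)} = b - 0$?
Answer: $- \frac{2}{83} \approx -0.024096$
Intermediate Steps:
$J{\left(b \right)} = b$ ($J{\left(b \right)} = b + 0 = b$)
$Q{\left(D,R \right)} = \frac{3 R}{2}$
$p = -28$ ($p = -2 - 26 = -28$)
$r{\left(N,c \right)} = - 3 N$ ($r{\left(N,c \right)} = N \left(\left(4 - 5\right) - 2\right) = N \left(-1 - 2\right) = N \left(-3\right) = - 3 N$)
$\frac{1}{r{\left(Q{\left(-2,3 \right)},-6 \right)} + p} = \frac{1}{- 3 \cdot \frac{3}{2} \cdot 3 - 28} = \frac{1}{\left(-3\right) \frac{9}{2} - 28} = \frac{1}{- \frac{27}{2} - 28} = \frac{1}{- \frac{83}{2}} = - \frac{2}{83}$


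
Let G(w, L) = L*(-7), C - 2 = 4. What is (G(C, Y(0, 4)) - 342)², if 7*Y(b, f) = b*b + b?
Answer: 116964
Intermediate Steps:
C = 6 (C = 2 + 4 = 6)
Y(b, f) = b/7 + b²/7 (Y(b, f) = (b*b + b)/7 = (b² + b)/7 = (b + b²)/7 = b/7 + b²/7)
G(w, L) = -7*L
(G(C, Y(0, 4)) - 342)² = (-0*(1 + 0) - 342)² = (-0 - 342)² = (-7*0 - 342)² = (0 - 342)² = (-342)² = 116964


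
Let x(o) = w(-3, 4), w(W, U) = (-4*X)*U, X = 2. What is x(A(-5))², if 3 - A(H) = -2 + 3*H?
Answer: 1024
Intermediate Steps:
A(H) = 5 - 3*H (A(H) = 3 - (-2 + 3*H) = 3 + (2 - 3*H) = 5 - 3*H)
w(W, U) = -8*U (w(W, U) = (-4*2)*U = -8*U)
x(o) = -32 (x(o) = -8*4 = -32)
x(A(-5))² = (-32)² = 1024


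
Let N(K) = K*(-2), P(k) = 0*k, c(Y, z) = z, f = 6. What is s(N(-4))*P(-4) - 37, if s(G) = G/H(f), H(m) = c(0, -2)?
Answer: -37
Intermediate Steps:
P(k) = 0
H(m) = -2
N(K) = -2*K
s(G) = -G/2 (s(G) = G/(-2) = G*(-½) = -G/2)
s(N(-4))*P(-4) - 37 = -(-1)*(-4)*0 - 37 = -½*8*0 - 37 = -4*0 - 37 = 0 - 37 = -37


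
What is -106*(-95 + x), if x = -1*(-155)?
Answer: -6360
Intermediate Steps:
x = 155
-106*(-95 + x) = -106*(-95 + 155) = -106*60 = -6360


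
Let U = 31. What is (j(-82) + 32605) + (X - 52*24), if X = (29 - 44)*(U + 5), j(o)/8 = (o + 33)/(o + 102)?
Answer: 153987/5 ≈ 30797.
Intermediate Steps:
j(o) = 8*(33 + o)/(102 + o) (j(o) = 8*((o + 33)/(o + 102)) = 8*((33 + o)/(102 + o)) = 8*(33 + o)/(102 + o))
X = -540 (X = (29 - 44)*(31 + 5) = -15*36 = -540)
(j(-82) + 32605) + (X - 52*24) = (8*(33 - 82)/(102 - 82) + 32605) + (-540 - 52*24) = (8*(-49)/20 + 32605) + (-540 - 1248) = (8*(1/20)*(-49) + 32605) - 1788 = (-98/5 + 32605) - 1788 = 162927/5 - 1788 = 153987/5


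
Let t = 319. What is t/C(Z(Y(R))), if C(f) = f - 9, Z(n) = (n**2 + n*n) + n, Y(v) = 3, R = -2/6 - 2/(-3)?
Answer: 319/12 ≈ 26.583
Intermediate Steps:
R = 1/3 (R = -2*1/6 - 2*(-1/3) = -1/3 + 2/3 = 1/3 ≈ 0.33333)
Z(n) = n + 2*n**2 (Z(n) = (n**2 + n**2) + n = 2*n**2 + n = n + 2*n**2)
C(f) = -9 + f
t/C(Z(Y(R))) = 319/(-9 + 3*(1 + 2*3)) = 319/(-9 + 3*(1 + 6)) = 319/(-9 + 3*7) = 319/(-9 + 21) = 319/12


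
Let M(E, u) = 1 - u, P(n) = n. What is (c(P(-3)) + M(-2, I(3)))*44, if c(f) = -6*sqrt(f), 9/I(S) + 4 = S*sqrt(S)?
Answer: -100 - 108*sqrt(3) - 264*I*sqrt(3) ≈ -287.06 - 457.26*I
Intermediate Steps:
I(S) = 9/(-4 + S**(3/2)) (I(S) = 9/(-4 + S*sqrt(S)) = 9/(-4 + S**(3/2)))
(c(P(-3)) + M(-2, I(3)))*44 = (-6*I*sqrt(3) + (1 - 9/(-4 + 3**(3/2))))*44 = (-6*I*sqrt(3) + (1 - 9/(-4 + 3*sqrt(3))))*44 = (1 - 9/(-4 + 3*sqrt(3)) - 6*I*sqrt(3))*44 = 44 - 396/(-4 + 3*sqrt(3)) - 264*I*sqrt(3)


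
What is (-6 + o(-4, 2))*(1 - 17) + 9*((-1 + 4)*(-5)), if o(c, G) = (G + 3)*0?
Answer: -39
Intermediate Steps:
o(c, G) = 0 (o(c, G) = (3 + G)*0 = 0)
(-6 + o(-4, 2))*(1 - 17) + 9*((-1 + 4)*(-5)) = (-6 + 0)*(1 - 17) + 9*((-1 + 4)*(-5)) = -6*(-16) + 9*(3*(-5)) = 96 + 9*(-15) = 96 - 135 = -39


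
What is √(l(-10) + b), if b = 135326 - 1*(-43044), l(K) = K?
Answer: 14*√910 ≈ 422.33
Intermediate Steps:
b = 178370 (b = 135326 + 43044 = 178370)
√(l(-10) + b) = √(-10 + 178370) = √178360 = 14*√910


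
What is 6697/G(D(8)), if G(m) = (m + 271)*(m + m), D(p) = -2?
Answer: -6697/1076 ≈ -6.2240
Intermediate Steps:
G(m) = 2*m*(271 + m) (G(m) = (271 + m)*(2*m) = 2*m*(271 + m))
6697/G(D(8)) = 6697/((2*(-2)*(271 - 2))) = 6697/((2*(-2)*269)) = 6697/(-1076) = 6697*(-1/1076) = -6697/1076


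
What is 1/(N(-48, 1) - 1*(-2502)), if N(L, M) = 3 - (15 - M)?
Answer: 1/2491 ≈ 0.00040145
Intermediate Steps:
N(L, M) = -12 + M (N(L, M) = 3 + (-15 + M) = -12 + M)
1/(N(-48, 1) - 1*(-2502)) = 1/((-12 + 1) - 1*(-2502)) = 1/(-11 + 2502) = 1/2491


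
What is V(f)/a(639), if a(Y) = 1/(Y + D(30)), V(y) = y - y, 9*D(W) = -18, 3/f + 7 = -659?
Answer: 0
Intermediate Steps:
f = -1/222 (f = 3/(-7 - 659) = 3/(-666) = 3*(-1/666) = -1/222 ≈ -0.0045045)
D(W) = -2 (D(W) = (⅑)*(-18) = -2)
V(y) = 0
a(Y) = 1/(-2 + Y) (a(Y) = 1/(Y - 2) = 1/(-2 + Y))
V(f)/a(639) = 0/(1/(-2 + 639)) = 0/(1/637) = 0*637 = 0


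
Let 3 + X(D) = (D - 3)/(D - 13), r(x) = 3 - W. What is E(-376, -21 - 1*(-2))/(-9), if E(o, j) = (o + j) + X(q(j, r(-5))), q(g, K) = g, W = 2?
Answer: 2119/48 ≈ 44.146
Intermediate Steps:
r(x) = 1 (r(x) = 3 - 1*2 = 3 - 2 = 1)
X(D) = -3 + (-3 + D)/(-13 + D) (X(D) = -3 + (D - 3)/(D - 13) = -3 + (-3 + D)/(-13 + D))
E(o, j) = j + o + 2*(18 - j)/(-13 + j) (E(o, j) = (o + j) + 2*(18 - j)/(-13 + j) = (j + o) + 2*(18 - j)/(-13 + j) = j + o + 2*(18 - j)/(-13 + j))
E(-376, -21 - 1*(-2))/(-9) = ((36 - 2*(-21 - 1*(-2)) + (-13 + (-21 - 1*(-2)))*((-21 - 1*(-2)) - 376))/(-13 + (-21 - 1*(-2))))/(-9) = -(36 - 2*(-21 + 2) + (-13 + (-21 + 2))*((-21 + 2) - 376))/(9*(-13 + (-21 + 2))) = -(36 - 2*(-19) + (-13 - 19)*(-19 - 376))/(9*(-13 - 19)) = -(36 + 38 - 32*(-395))/(9*(-32)) = -(-1)*(36 + 38 + 12640)/288 = -(-1)*12714/288 = -⅑*(-6357/16) = 2119/48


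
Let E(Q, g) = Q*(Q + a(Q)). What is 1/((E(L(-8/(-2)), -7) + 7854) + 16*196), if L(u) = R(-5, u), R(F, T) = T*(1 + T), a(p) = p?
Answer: 1/11790 ≈ 8.4818e-5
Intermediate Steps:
L(u) = u*(1 + u)
E(Q, g) = 2*Q² (E(Q, g) = Q*(Q + Q) = Q*(2*Q) = 2*Q²)
1/((E(L(-8/(-2)), -7) + 7854) + 16*196) = 1/((2*((-8/(-2))*(1 - 8/(-2)))² + 7854) + 16*196) = 1/((2*((-8*(-½))*(1 - 8*(-½)))² + 7854) + 3136) = 1/((2*(4*(1 + 4))² + 7854) + 3136) = 1/((2*(4*5)² + 7854) + 3136) = 1/((2*20² + 7854) + 3136) = 1/((2*400 + 7854) + 3136) = 1/((800 + 7854) + 3136) = 1/(8654 + 3136) = 1/11790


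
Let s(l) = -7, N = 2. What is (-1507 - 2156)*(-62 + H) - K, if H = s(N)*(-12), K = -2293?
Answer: -78293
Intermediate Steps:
H = 84 (H = -7*(-12) = 84)
(-1507 - 2156)*(-62 + H) - K = (-1507 - 2156)*(-62 + 84) - 1*(-2293) = -3663*22 + 2293 = -80586 + 2293 = -78293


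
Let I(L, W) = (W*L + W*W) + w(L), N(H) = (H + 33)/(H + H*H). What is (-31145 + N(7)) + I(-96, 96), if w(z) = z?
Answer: -218682/7 ≈ -31240.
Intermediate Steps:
N(H) = (33 + H)/(H + H²)
I(L, W) = L + W² + L*W (I(L, W) = (W*L + W*W) + L = (L*W + W²) + L = (W² + L*W) + L = L + W² + L*W)
(-31145 + N(7)) + I(-96, 96) = (-31145 + (33 + 7)/(7*(1 + 7))) + (-96 + 96² - 96*96) = (-31145 + (⅐)*40/8) + (-96 + 9216 - 9216) = (-31145 + (⅐)*(⅛)*40) - 96 = (-31145 + 5/7) - 96 = -218010/7 - 96 = -218682/7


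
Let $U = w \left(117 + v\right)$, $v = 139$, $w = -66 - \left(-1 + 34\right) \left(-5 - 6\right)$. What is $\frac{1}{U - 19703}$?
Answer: $\frac{1}{56329} \approx 1.7753 \cdot 10^{-5}$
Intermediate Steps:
$w = 297$ ($w = -66 - 33 \left(-11\right) = -66 - -363 = -66 + 363 = 297$)
$U = 76032$ ($U = 297 \left(117 + 139\right) = 297 \cdot 256 = 76032$)
$\frac{1}{U - 19703} = \frac{1}{76032 - 19703} = \frac{1}{56329}$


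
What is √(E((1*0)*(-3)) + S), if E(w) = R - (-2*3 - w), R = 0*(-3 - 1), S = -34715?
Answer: I*√34709 ≈ 186.3*I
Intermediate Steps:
R = 0 (R = 0*(-4) = 0)
E(w) = 6 + w (E(w) = 0 - (-2*3 - w) = 0 - (-6 - w) = 0 + (6 + w) = 6 + w)
√(E((1*0)*(-3)) + S) = √((6 + (1*0)*(-3)) - 34715) = √((6 + 0*(-3)) - 34715) = √((6 + 0) - 34715) = √(6 - 34715) = √(-34709) = I*√34709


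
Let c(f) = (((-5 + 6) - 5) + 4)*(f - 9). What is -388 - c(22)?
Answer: -388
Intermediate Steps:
c(f) = 0 (c(f) = ((1 - 5) + 4)*(-9 + f) = (-4 + 4)*(-9 + f) = 0*(-9 + f) = 0)
-388 - c(22) = -388 - 1*0 = -388 + 0 = -388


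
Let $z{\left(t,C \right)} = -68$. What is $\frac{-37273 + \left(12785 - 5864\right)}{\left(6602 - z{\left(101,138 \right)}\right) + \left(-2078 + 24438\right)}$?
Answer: $- \frac{15176}{14515} \approx -1.0455$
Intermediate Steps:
$\frac{-37273 + \left(12785 - 5864\right)}{\left(6602 - z{\left(101,138 \right)}\right) + \left(-2078 + 24438\right)} = \frac{-37273 + \left(12785 - 5864\right)}{\left(6602 - -68\right) + \left(-2078 + 24438\right)} = \frac{-37273 + 6921}{\left(6602 + 68\right) + 22360} = - \frac{30352}{6670 + 22360} = - \frac{30352}{29030} = \left(-30352\right) \frac{1}{29030} = - \frac{15176}{14515}$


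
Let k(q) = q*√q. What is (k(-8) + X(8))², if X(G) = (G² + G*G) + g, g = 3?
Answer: 16649 - 4192*I*√2 ≈ 16649.0 - 5928.4*I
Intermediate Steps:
k(q) = q^(3/2)
X(G) = 3 + 2*G² (X(G) = (G² + G*G) + 3 = (G² + G²) + 3 = 2*G² + 3 = 3 + 2*G²)
(k(-8) + X(8))² = ((-8)^(3/2) + (3 + 2*8²))² = (-16*I*√2 + (3 + 2*64))² = (-16*I*√2 + (3 + 128))² = (-16*I*√2 + 131)² = (131 - 16*I*√2)²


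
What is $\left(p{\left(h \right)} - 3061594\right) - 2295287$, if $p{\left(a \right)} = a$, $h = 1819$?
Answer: $-5355062$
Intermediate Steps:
$\left(p{\left(h \right)} - 3061594\right) - 2295287 = \left(1819 - 3061594\right) - 2295287 = -3059775 - 2295287 = -5355062$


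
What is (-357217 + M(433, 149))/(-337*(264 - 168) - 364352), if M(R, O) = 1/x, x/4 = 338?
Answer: 482957383/536343808 ≈ 0.90046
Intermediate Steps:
x = 1352 (x = 4*338 = 1352)
M(R, O) = 1/1352
(-357217 + M(433, 149))/(-337*(264 - 168) - 364352) = (-357217 + 1/1352)/(-337*(264 - 168) - 364352) = -482957383/(1352*(-337*96 - 364352)) = -482957383/(1352*(-32352 - 364352)) = -482957383/1352/(-396704) = -482957383/1352*(-1/396704) = 482957383/536343808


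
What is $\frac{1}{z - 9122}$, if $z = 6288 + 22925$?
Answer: $\frac{1}{20091} \approx 4.9774 \cdot 10^{-5}$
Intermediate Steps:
$z = 29213$
$\frac{1}{z - 9122} = \frac{1}{29213 - 9122} = \frac{1}{20091}$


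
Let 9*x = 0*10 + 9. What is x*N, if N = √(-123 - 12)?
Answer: 3*I*√15 ≈ 11.619*I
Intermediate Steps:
x = 1 (x = (0*10 + 9)/9 = (0 + 9)/9 = (⅑)*9 = 1)
N = 3*I*√15 (N = √(-135) = 3*I*√15 ≈ 11.619*I)
x*N = 1*(3*I*√15) = 3*I*√15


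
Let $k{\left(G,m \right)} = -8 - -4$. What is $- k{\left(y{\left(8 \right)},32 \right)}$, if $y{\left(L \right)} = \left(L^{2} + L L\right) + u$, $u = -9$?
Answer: $4$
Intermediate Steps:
$y{\left(L \right)} = -9 + 2 L^{2}$ ($y{\left(L \right)} = \left(L^{2} + L L\right) - 9 = \left(L^{2} + L^{2}\right) - 9 = 2 L^{2} - 9 = -9 + 2 L^{2}$)
$k{\left(G,m \right)} = -4$ ($k{\left(G,m \right)} = -8 + 4 = -4$)
$- k{\left(y{\left(8 \right)},32 \right)} = \left(-1\right) \left(-4\right) = 4$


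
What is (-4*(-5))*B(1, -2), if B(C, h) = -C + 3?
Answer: 40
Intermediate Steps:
B(C, h) = 3 - C
(-4*(-5))*B(1, -2) = (-4*(-5))*(3 - 1*1) = 20*(3 - 1) = 20*2 = 40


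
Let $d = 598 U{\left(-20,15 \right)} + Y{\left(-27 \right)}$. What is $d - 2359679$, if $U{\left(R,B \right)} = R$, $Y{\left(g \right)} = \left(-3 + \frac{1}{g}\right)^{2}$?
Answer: $- \frac{1728918107}{729} \approx -2.3716 \cdot 10^{6}$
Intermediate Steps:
$d = - \frac{8712116}{729}$ ($d = 598 \left(-20\right) + \frac{\left(-1 + 3 \left(-27\right)\right)^{2}}{729} = -11960 + \frac{\left(-1 - 81\right)^{2}}{729} = -11960 + \frac{\left(-82\right)^{2}}{729} = -11960 + \frac{1}{729} \cdot 6724 = -11960 + \frac{6724}{729} = - \frac{8712116}{729} \approx -11951.0$)
$d - 2359679 = - \frac{8712116}{729} - 2359679 = - \frac{1728918107}{729}$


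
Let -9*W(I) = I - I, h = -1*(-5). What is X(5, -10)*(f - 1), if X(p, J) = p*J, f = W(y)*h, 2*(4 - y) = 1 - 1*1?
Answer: 50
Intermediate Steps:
y = 4 (y = 4 - (1 - 1*1)/2 = 4 - (1 - 1)/2 = 4 - 1/2*0 = 4 + 0 = 4)
h = 5
W(I) = 0 (W(I) = -(I - I)/9 = -1/9*0 = 0)
f = 0 (f = 0*5 = 0)
X(p, J) = J*p
X(5, -10)*(f - 1) = (-10*5)*(0 - 1) = -50*(-1) = 50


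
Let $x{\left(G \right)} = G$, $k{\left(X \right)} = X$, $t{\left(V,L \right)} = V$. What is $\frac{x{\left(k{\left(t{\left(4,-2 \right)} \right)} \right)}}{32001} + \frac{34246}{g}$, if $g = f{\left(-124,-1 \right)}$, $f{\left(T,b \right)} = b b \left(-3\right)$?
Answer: $- \frac{365302078}{32001} \approx -11415.0$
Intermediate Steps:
$f{\left(T,b \right)} = - 3 b^{2}$ ($f{\left(T,b \right)} = b^{2} \left(-3\right) = - 3 b^{2}$)
$g = -3$ ($g = - 3 \left(-1\right)^{2} = \left(-3\right) 1 = -3$)
$\frac{x{\left(k{\left(t{\left(4,-2 \right)} \right)} \right)}}{32001} + \frac{34246}{g} = \frac{4}{32001} + \frac{34246}{-3} = 4 \cdot \frac{1}{32001} + 34246 \left(- \frac{1}{3}\right) = \frac{4}{32001} - \frac{34246}{3} = - \frac{365302078}{32001}$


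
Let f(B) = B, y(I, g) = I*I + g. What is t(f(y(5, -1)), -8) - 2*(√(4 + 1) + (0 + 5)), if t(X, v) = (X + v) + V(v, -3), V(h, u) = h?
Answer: -2 - 2*√5 ≈ -6.4721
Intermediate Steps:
y(I, g) = g + I² (y(I, g) = I² + g = g + I²)
t(X, v) = X + 2*v (t(X, v) = (X + v) + v = X + 2*v)
t(f(y(5, -1)), -8) - 2*(√(4 + 1) + (0 + 5)) = ((-1 + 5²) + 2*(-8)) - 2*(√(4 + 1) + (0 + 5)) = ((-1 + 25) - 16) - 2*(√5 + 5) = (24 - 16) - 2*(5 + √5) = 8 - (10 + 2*√5) = 8 + (-10 - 2*√5) = -2 - 2*√5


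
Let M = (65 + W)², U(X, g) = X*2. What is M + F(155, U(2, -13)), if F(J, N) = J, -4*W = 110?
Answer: 6245/4 ≈ 1561.3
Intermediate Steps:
U(X, g) = 2*X
W = -55/2 (W = -¼*110 = -55/2 ≈ -27.500)
M = 5625/4 (M = (65 - 55/2)² = (75/2)² = 5625/4 ≈ 1406.3)
M + F(155, U(2, -13)) = 5625/4 + 155 = 6245/4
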